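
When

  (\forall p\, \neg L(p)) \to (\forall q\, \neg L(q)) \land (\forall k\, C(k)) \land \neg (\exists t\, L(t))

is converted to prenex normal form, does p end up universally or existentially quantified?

Eliminate → and ↔ using ¬ and ∨.
  \neg (\forall p\, \neg L(p)) \lor (\forall q\, \neg L(q)) \land (\forall k\, C(k)) \land \neg (\exists t\, L(t))
Move each ¬ inward, flipping quantifiers it crosses:
  (\exists p\, L(p)) \lor (\forall q\, \neg L(q)) \land (\forall k\, C(k)) \land (\forall t\, \neg L(t))
All bound variables are already distinct, so no renaming is needed.
Extract every quantifier outward, since the variables are now distinct and don't occur free across branches:
  \exists p\, \forall q\, \forall k\, \forall t\, (L(p) \lor \neg L(q) \land C(k) \land \neg L(t))
The quantifier \forall p sits under an odd number of negations (counting the antecedent side of each →), so it flips to \exists p.

existential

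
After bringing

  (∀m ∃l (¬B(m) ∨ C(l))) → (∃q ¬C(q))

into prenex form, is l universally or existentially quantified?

universal

Rewrite implications/biconditionals: A → B as ¬A ∨ B.
  ¬(∀m ∃l (¬B(m) ∨ C(l))) ∨ (∃q ¬C(q))
Push ¬ through the quantifiers and connectives to reach negation normal form:
  (∃m ∀l (B(m) ∧ ¬C(l))) ∨ (∃q ¬C(q))
All bound variables are already distinct, so no renaming is needed.
Pull the quantifiers to the front (each side's bound variable is not free in the other side):
  ∃m ∀l ∃q (B(m) ∧ ¬C(l) ∨ ¬C(q))
The quantifier ∃l sits under an odd number of negations (counting the antecedent side of each →), so it flips to ∀l.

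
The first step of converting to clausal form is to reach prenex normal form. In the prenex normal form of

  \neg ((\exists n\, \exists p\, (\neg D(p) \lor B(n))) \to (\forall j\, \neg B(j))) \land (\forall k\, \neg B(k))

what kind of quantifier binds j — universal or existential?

Eliminate → and ↔ using ¬ and ∨.
  \neg (\neg (\exists n\, \exists p\, (\neg D(p) \lor B(n))) \lor (\forall j\, \neg B(j))) \land (\forall k\, \neg B(k))
Move each ¬ inward, flipping quantifiers it crosses:
  (\exists n\, \exists p\, (\neg D(p) \lor B(n))) \land (\exists j\, B(j)) \land (\forall k\, \neg B(k))
Finally move all quantifiers to the prefix:
  \exists n\, \exists p\, \exists j\, \forall k\, ((\neg D(p) \lor B(n)) \land B(j) \land \neg B(k))
The quantifier \forall j sits under an odd number of negations (counting the antecedent side of each →), so it flips to \exists j.

existential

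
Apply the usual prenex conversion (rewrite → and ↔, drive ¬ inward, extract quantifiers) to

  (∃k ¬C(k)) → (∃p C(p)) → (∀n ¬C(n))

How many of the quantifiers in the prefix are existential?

Rewrite implications/biconditionals: A → B as ¬A ∨ B.
  ¬(∃k ¬C(k)) ∨ ¬(∃p C(p)) ∨ (∀n ¬C(n))
Push ¬ through the quantifiers and connectives to reach negation normal form:
  (∀k C(k)) ∨ (∀p ¬C(p)) ∨ (∀n ¬C(n))
All bound variables are already distinct, so no renaming is needed.
Extract every quantifier outward, since the variables are now distinct and don't occur free across branches:
  ∀k ∀p ∀n (C(k) ∨ ¬C(p) ∨ ¬C(n))
The prefix is ∀k ∀p ∀n: 3 universal, 0 existential.

0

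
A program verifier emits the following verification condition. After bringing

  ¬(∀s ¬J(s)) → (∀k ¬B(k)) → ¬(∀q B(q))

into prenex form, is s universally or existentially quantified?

universal

Rewrite implications/biconditionals: A → B as ¬A ∨ B.
  ¬¬(∀s ¬J(s)) ∨ ¬(∀k ¬B(k)) ∨ ¬(∀q B(q))
Drive negations inward (¬∀x A ≡ ∃x ¬A, ¬∃x A ≡ ∀x ¬A, De Morgan for ∧/∨):
  (∀s ¬J(s)) ∨ (∃k B(k)) ∨ (∃q ¬B(q))
Extract every quantifier outward, since the variables are now distinct and don't occur free across branches:
  ∀s ∃k ∃q (¬J(s) ∨ B(k) ∨ ¬B(q))
The quantifier ∀s sits under an even number of negations (counting the antecedent side of each →), so it remains universal.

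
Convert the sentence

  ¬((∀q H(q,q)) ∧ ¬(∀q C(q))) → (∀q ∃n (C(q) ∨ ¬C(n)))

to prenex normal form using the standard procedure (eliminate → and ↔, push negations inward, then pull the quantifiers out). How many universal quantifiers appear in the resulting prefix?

2

Rewrite implications/biconditionals: A → B as ¬A ∨ B.
  ¬¬((∀q H(q,q)) ∧ ¬(∀q C(q))) ∨ (∀q ∃n (C(q) ∨ ¬C(n)))
Move each ¬ inward, flipping quantifiers it crosses:
  (∀q H(q,q)) ∧ (∃q ¬C(q)) ∨ (∀q ∃n (C(q) ∨ ¬C(n)))
Give each quantifier a distinct variable: q↦b, q↦a.
  (∀q H(q,q)) ∧ (∃b ¬C(b)) ∨ (∀a ∃n (C(a) ∨ ¬C(n)))
Extract every quantifier outward, since the variables are now distinct and don't occur free across branches:
  ∀q ∃b ∀a ∃n (H(q,q) ∧ ¬C(b) ∨ C(a) ∨ ¬C(n))
The prefix is ∀q ∃b ∀a ∃n: 2 universal, 2 existential.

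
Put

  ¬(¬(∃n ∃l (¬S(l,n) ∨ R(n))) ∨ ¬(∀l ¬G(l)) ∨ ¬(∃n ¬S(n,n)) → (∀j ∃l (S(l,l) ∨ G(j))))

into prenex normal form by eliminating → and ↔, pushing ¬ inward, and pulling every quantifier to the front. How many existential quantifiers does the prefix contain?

Rewrite implications/biconditionals: A → B as ¬A ∨ B.
  ¬(¬(¬(∃n ∃l (¬S(l,n) ∨ R(n))) ∨ ¬(∀l ¬G(l)) ∨ ¬(∃n ¬S(n,n))) ∨ (∀j ∃l (S(l,l) ∨ G(j))))
Drive negations inward (¬∀x A ≡ ∃x ¬A, ¬∃x A ≡ ∀x ¬A, De Morgan for ∧/∨):
  ((∀n ∀l (S(l,n) ∧ ¬R(n))) ∨ (∃l G(l)) ∨ (∀n S(n,n))) ∧ (∃j ∀l (¬S(l,l) ∧ ¬G(j)))
Rename bound variables to avoid capture: l↦x1, n↦w1, l↦y1.
  ((∀n ∀l (S(l,n) ∧ ¬R(n))) ∨ (∃x1 G(x1)) ∨ (∀w1 S(w1,w1))) ∧ (∃j ∀y1 (¬S(y1,y1) ∧ ¬G(j)))
Finally move all quantifiers to the prefix:
  ∀n ∀l ∃x1 ∀w1 ∃j ∀y1 ((S(l,n) ∧ ¬R(n) ∨ G(x1) ∨ S(w1,w1)) ∧ ¬S(y1,y1) ∧ ¬G(j))
The prefix is ∀n ∀l ∃x1 ∀w1 ∃j ∀y1: 4 universal, 2 existential.

2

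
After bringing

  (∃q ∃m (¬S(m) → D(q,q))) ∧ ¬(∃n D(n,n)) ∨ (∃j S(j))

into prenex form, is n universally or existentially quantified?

universal

Rewrite implications/biconditionals: A → B as ¬A ∨ B.
  (∃q ∃m (¬¬S(m) ∨ D(q,q))) ∧ ¬(∃n D(n,n)) ∨ (∃j S(j))
Push ¬ through the quantifiers and connectives to reach negation normal form:
  (∃q ∃m (S(m) ∨ D(q,q))) ∧ (∀n ¬D(n,n)) ∨ (∃j S(j))
Extract every quantifier outward, since the variables are now distinct and don't occur free across branches:
  ∃q ∃m ∀n ∃j ((S(m) ∨ D(q,q)) ∧ ¬D(n,n) ∨ S(j))
The quantifier ∃n sits under an odd number of negations (counting the antecedent side of each →), so it flips to ∀n.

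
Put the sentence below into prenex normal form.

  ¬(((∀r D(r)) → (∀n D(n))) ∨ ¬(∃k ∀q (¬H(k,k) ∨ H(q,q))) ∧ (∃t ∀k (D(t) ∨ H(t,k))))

Rewrite implications/biconditionals: A → B as ¬A ∨ B.
  ¬(¬(∀r D(r)) ∨ (∀n D(n)) ∨ ¬(∃k ∀q (¬H(k,k) ∨ H(q,q))) ∧ (∃t ∀k (D(t) ∨ H(t,k))))
Push ¬ through the quantifiers and connectives to reach negation normal form:
  (∀r D(r)) ∧ (∃n ¬D(n)) ∧ ((∃k ∀q (¬H(k,k) ∨ H(q,q))) ∨ (∀t ∃k (¬D(t) ∧ ¬H(t,k))))
Rename bound variables to avoid capture: k↦u1.
  (∀r D(r)) ∧ (∃n ¬D(n)) ∧ ((∃k ∀q (¬H(k,k) ∨ H(q,q))) ∨ (∀t ∃u1 (¬D(t) ∧ ¬H(t,u1))))
Pull the quantifiers to the front (each side's bound variable is not free in the other side):
  ∀r ∃n ∃k ∀q ∀t ∃u1 (D(r) ∧ ¬D(n) ∧ (¬H(k,k) ∨ H(q,q) ∨ ¬D(t) ∧ ¬H(t,u1)))

∀r ∃n ∃k ∀q ∀t ∃u1 (D(r) ∧ ¬D(n) ∧ (¬H(k,k) ∨ H(q,q) ∨ ¬D(t) ∧ ¬H(t,u1)))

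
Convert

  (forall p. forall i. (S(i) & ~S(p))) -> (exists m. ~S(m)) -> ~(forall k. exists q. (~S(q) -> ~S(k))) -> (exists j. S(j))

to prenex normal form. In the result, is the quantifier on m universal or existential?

Rewrite implications/biconditionals: A → B as ¬A ∨ B.
  ~(forall p. forall i. (S(i) & ~S(p))) | ~(exists m. ~S(m)) | ~~(forall k. exists q. (~~S(q) | ~S(k))) | (exists j. S(j))
Move each ¬ inward, flipping quantifiers it crosses:
  (exists p. exists i. (~S(i) | S(p))) | (forall m. S(m)) | (forall k. exists q. (S(q) | ~S(k))) | (exists j. S(j))
Extract every quantifier outward, since the variables are now distinct and don't occur free across branches:
  exists p. exists i. forall m. forall k. exists q. exists j. (~S(i) | S(p) | S(m) | S(q) | ~S(k) | S(j))
The quantifier exists m sits under an odd number of negations (counting the antecedent side of each →), so it flips to forall m.

universal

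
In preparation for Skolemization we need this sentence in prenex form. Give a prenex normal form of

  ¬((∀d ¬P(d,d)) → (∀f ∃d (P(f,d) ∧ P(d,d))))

Eliminate → and ↔ using ¬ and ∨.
  ¬(¬(∀d ¬P(d,d)) ∨ (∀f ∃d (P(f,d) ∧ P(d,d))))
Move each ¬ inward, flipping quantifiers it crosses:
  (∀d ¬P(d,d)) ∧ (∃f ∀d (¬P(f,d) ∨ ¬P(d,d)))
Standardize variables apart so no two quantifiers bind the same name: d↦u.
  (∀d ¬P(d,d)) ∧ (∃f ∀u (¬P(f,u) ∨ ¬P(u,u)))
Finally move all quantifiers to the prefix:
  ∀d ∃f ∀u (¬P(d,d) ∧ (¬P(f,u) ∨ ¬P(u,u)))

∀d ∃f ∀u (¬P(d,d) ∧ (¬P(f,u) ∨ ¬P(u,u)))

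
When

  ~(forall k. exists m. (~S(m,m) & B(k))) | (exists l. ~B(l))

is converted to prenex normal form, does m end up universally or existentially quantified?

Move each ¬ inward, flipping quantifiers it crosses:
  (exists k. forall m. (S(m,m) | ~B(k))) | (exists l. ~B(l))
All bound variables are already distinct, so no renaming is needed.
Finally move all quantifiers to the prefix:
  exists k. forall m. exists l. (S(m,m) | ~B(k) | ~B(l))
The quantifier exists m sits under an odd number of negations, so it flips to forall m.

universal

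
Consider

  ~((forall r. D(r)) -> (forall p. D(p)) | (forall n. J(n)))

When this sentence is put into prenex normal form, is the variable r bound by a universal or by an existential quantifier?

universal

First replace A → B with ¬A ∨ B.
  ~(~(forall r. D(r)) | (forall p. D(p)) | (forall n. J(n)))
Drive negations inward (¬∀x A ≡ ∃x ¬A, ¬∃x A ≡ ∀x ¬A, De Morgan for ∧/∨):
  (forall r. D(r)) & (exists p. ~D(p)) & (exists n. ~J(n))
All bound variables are already distinct, so no renaming is needed.
Extract every quantifier outward, since the variables are now distinct and don't occur free across branches:
  forall r. exists p. exists n. (D(r) & ~D(p) & ~J(n))
The quantifier forall r sits under an even number of negations (counting the antecedent side of each →), so it remains universal.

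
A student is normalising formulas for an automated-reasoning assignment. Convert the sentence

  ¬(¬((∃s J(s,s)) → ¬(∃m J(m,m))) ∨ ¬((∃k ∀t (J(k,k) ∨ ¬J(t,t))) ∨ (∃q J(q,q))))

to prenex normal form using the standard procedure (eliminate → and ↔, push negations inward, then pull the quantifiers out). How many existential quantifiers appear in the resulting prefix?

First replace A → B with ¬A ∨ B.
  ¬(¬(¬(∃s J(s,s)) ∨ ¬(∃m J(m,m))) ∨ ¬((∃k ∀t (J(k,k) ∨ ¬J(t,t))) ∨ (∃q J(q,q))))
Drive negations inward (¬∀x A ≡ ∃x ¬A, ¬∃x A ≡ ∀x ¬A, De Morgan for ∧/∨):
  ((∀s ¬J(s,s)) ∨ (∀m ¬J(m,m))) ∧ ((∃k ∀t (J(k,k) ∨ ¬J(t,t))) ∨ (∃q J(q,q)))
Pull the quantifiers to the front (each side's bound variable is not free in the other side):
  ∀s ∀m ∃k ∀t ∃q ((¬J(s,s) ∨ ¬J(m,m)) ∧ (J(k,k) ∨ ¬J(t,t) ∨ J(q,q)))
The prefix is ∀s ∀m ∃k ∀t ∃q: 3 universal, 2 existential.

2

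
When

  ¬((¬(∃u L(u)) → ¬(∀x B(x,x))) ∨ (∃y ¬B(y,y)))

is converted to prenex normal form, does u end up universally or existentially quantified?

universal

Eliminate → and ↔ using ¬ and ∨.
  ¬(¬¬(∃u L(u)) ∨ ¬(∀x B(x,x)) ∨ (∃y ¬B(y,y)))
Move each ¬ inward, flipping quantifiers it crosses:
  (∀u ¬L(u)) ∧ (∀x B(x,x)) ∧ (∀y B(y,y))
Pull the quantifiers to the front (each side's bound variable is not free in the other side):
  ∀u ∀x ∀y (¬L(u) ∧ B(x,x) ∧ B(y,y))
The quantifier ∃u sits under an odd number of negations (counting the antecedent side of each →), so it flips to ∀u.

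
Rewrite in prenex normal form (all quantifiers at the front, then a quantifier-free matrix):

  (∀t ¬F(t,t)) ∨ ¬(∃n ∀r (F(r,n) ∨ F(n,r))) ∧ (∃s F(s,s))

∀t ∀n ∃r ∃s (¬F(t,t) ∨ ¬F(r,n) ∧ ¬F(n,r) ∧ F(s,s))

Move each ¬ inward, flipping quantifiers it crosses:
  (∀t ¬F(t,t)) ∨ (∀n ∃r (¬F(r,n) ∧ ¬F(n,r))) ∧ (∃s F(s,s))
All bound variables are already distinct, so no renaming is needed.
Pull the quantifiers to the front (each side's bound variable is not free in the other side):
  ∀t ∀n ∃r ∃s (¬F(t,t) ∨ ¬F(r,n) ∧ ¬F(n,r) ∧ F(s,s))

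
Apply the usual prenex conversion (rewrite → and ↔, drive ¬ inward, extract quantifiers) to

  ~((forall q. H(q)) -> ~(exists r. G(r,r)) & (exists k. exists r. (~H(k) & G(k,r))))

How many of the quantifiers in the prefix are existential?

1

First replace A → B with ¬A ∨ B.
  ~(~(forall q. H(q)) | ~(exists r. G(r,r)) & (exists k. exists r. (~H(k) & G(k,r))))
Move each ¬ inward, flipping quantifiers it crosses:
  (forall q. H(q)) & ((exists r. G(r,r)) | (forall k. forall r. (H(k) | ~G(k,r))))
Rename bound variables to avoid capture: r↦w1.
  (forall q. H(q)) & ((exists r. G(r,r)) | (forall k. forall w1. (H(k) | ~G(k,w1))))
Pull the quantifiers to the front (each side's bound variable is not free in the other side):
  forall q. exists r. forall k. forall w1. (H(q) & (G(r,r) | H(k) | ~G(k,w1)))
The prefix is forall q exists r forall k forall w1: 3 universal, 1 existential.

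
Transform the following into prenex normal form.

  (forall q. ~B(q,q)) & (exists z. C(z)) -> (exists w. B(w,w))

exists q. forall z. exists w. (B(q,q) | ~C(z) | B(w,w))

Rewrite implications/biconditionals: A → B as ¬A ∨ B.
  ~((forall q. ~B(q,q)) & (exists z. C(z))) | (exists w. B(w,w))
Push ¬ through the quantifiers and connectives to reach negation normal form:
  (exists q. B(q,q)) | (forall z. ~C(z)) | (exists w. B(w,w))
All bound variables are already distinct, so no renaming is needed.
Pull the quantifiers to the front (each side's bound variable is not free in the other side):
  exists q. forall z. exists w. (B(q,q) | ~C(z) | B(w,w))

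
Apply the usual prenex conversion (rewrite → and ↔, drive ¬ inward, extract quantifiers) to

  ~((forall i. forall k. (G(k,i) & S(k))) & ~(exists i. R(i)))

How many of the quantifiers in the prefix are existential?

Drive negations inward (¬∀x A ≡ ∃x ¬A, ¬∃x A ≡ ∀x ¬A, De Morgan for ∧/∨):
  (exists i. exists k. (~G(k,i) | ~S(k))) | (exists i. R(i))
Give each quantifier a distinct variable: i↦c.
  (exists i. exists k. (~G(k,i) | ~S(k))) | (exists c. R(c))
Finally move all quantifiers to the prefix:
  exists i. exists k. exists c. (~G(k,i) | ~S(k) | R(c))
The prefix is exists i exists k exists c: 0 universal, 3 existential.

3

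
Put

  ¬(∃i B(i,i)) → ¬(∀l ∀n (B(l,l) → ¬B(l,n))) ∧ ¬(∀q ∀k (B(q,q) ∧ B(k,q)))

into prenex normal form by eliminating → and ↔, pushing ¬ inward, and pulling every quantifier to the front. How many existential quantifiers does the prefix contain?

First replace A → B with ¬A ∨ B.
  ¬¬(∃i B(i,i)) ∨ ¬(∀l ∀n (¬B(l,l) ∨ ¬B(l,n))) ∧ ¬(∀q ∀k (B(q,q) ∧ B(k,q)))
Move each ¬ inward, flipping quantifiers it crosses:
  (∃i B(i,i)) ∨ (∃l ∃n (B(l,l) ∧ B(l,n))) ∧ (∃q ∃k (¬B(q,q) ∨ ¬B(k,q)))
All bound variables are already distinct, so no renaming is needed.
Pull the quantifiers to the front (each side's bound variable is not free in the other side):
  ∃i ∃l ∃n ∃q ∃k (B(i,i) ∨ B(l,l) ∧ B(l,n) ∧ (¬B(q,q) ∨ ¬B(k,q)))
The prefix is ∃i ∃l ∃n ∃q ∃k: 0 universal, 5 existential.

5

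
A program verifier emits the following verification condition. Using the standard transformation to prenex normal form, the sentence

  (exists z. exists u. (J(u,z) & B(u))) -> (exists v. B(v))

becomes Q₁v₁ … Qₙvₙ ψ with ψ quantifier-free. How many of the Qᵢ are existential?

Rewrite implications/biconditionals: A → B as ¬A ∨ B.
  ~(exists z. exists u. (J(u,z) & B(u))) | (exists v. B(v))
Drive negations inward (¬∀x A ≡ ∃x ¬A, ¬∃x A ≡ ∀x ¬A, De Morgan for ∧/∨):
  (forall z. forall u. (~J(u,z) | ~B(u))) | (exists v. B(v))
Pull the quantifiers to the front (each side's bound variable is not free in the other side):
  forall z. forall u. exists v. (~J(u,z) | ~B(u) | B(v))
The prefix is forall z forall u exists v: 2 universal, 1 existential.

1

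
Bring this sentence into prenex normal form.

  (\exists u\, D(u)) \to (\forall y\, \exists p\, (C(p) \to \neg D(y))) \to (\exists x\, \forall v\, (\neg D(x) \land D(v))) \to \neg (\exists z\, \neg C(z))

\forall u\, \exists y\, \forall p\, \forall x\, \exists v\, \forall z\, (\neg D(u) \lor C(p) \land D(y) \lor D(x) \lor \neg D(v) \lor C(z))

Eliminate → and ↔ using ¬ and ∨.
  \neg (\exists u\, D(u)) \lor \neg (\forall y\, \exists p\, (\neg C(p) \lor \neg D(y))) \lor \neg (\exists x\, \forall v\, (\neg D(x) \land D(v))) \lor \neg (\exists z\, \neg C(z))
Move each ¬ inward, flipping quantifiers it crosses:
  (\forall u\, \neg D(u)) \lor (\exists y\, \forall p\, (C(p) \land D(y))) \lor (\forall x\, \exists v\, (D(x) \lor \neg D(v))) \lor (\forall z\, C(z))
All bound variables are already distinct, so no renaming is needed.
Finally move all quantifiers to the prefix:
  \forall u\, \exists y\, \forall p\, \forall x\, \exists v\, \forall z\, (\neg D(u) \lor C(p) \land D(y) \lor D(x) \lor \neg D(v) \lor C(z))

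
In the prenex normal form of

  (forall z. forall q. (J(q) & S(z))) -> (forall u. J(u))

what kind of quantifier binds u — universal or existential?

universal

Rewrite implications/biconditionals: A → B as ¬A ∨ B.
  ~(forall z. forall q. (J(q) & S(z))) | (forall u. J(u))
Move each ¬ inward, flipping quantifiers it crosses:
  (exists z. exists q. (~J(q) | ~S(z))) | (forall u. J(u))
All bound variables are already distinct, so no renaming is needed.
Finally move all quantifiers to the prefix:
  exists z. exists q. forall u. (~J(q) | ~S(z) | J(u))
The quantifier forall u sits under an even number of negations (counting the antecedent side of each →), so it remains universal.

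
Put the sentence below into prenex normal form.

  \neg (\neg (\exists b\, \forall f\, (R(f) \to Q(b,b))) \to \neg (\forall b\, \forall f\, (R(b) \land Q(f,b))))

Eliminate → and ↔ using ¬ and ∨.
  \neg (\neg \neg (\exists b\, \forall f\, (\neg R(f) \lor Q(b,b))) \lor \neg (\forall b\, \forall f\, (R(b) \land Q(f,b))))
Move each ¬ inward, flipping quantifiers it crosses:
  (\forall b\, \exists f\, (R(f) \land \neg Q(b,b))) \land (\forall b\, \forall f\, (R(b) \land Q(f,b)))
Standardize variables apart so no two quantifiers bind the same name: b↦q, f↦r.
  (\forall b\, \exists f\, (R(f) \land \neg Q(b,b))) \land (\forall q\, \forall r\, (R(q) \land Q(r,q)))
Extract every quantifier outward, since the variables are now distinct and don't occur free across branches:
  \forall b\, \exists f\, \forall q\, \forall r\, (R(f) \land \neg Q(b,b) \land R(q) \land Q(r,q))

\forall b\, \exists f\, \forall q\, \forall r\, (R(f) \land \neg Q(b,b) \land R(q) \land Q(r,q))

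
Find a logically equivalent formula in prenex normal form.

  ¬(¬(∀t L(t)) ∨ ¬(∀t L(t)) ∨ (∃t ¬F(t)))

Drive negations inward (¬∀x A ≡ ∃x ¬A, ¬∃x A ≡ ∀x ¬A, De Morgan for ∧/∨):
  (∀t L(t)) ∧ (∀t L(t)) ∧ (∀t F(t))
Give each quantifier a distinct variable: t↦q, t↦w.
  (∀t L(t)) ∧ (∀q L(q)) ∧ (∀w F(w))
Extract every quantifier outward, since the variables are now distinct and don't occur free across branches:
  ∀t ∀q ∀w (L(t) ∧ L(q) ∧ F(w))

∀t ∀q ∀w (L(t) ∧ L(q) ∧ F(w))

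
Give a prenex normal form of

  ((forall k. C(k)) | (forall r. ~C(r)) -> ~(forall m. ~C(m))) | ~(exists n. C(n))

exists k. exists r. exists m. forall n. (~C(k) & C(r) | C(m) | ~C(n))

First replace A → B with ¬A ∨ B.
  ~((forall k. C(k)) | (forall r. ~C(r))) | ~(forall m. ~C(m)) | ~(exists n. C(n))
Drive negations inward (¬∀x A ≡ ∃x ¬A, ¬∃x A ≡ ∀x ¬A, De Morgan for ∧/∨):
  (exists k. ~C(k)) & (exists r. C(r)) | (exists m. C(m)) | (forall n. ~C(n))
Extract every quantifier outward, since the variables are now distinct and don't occur free across branches:
  exists k. exists r. exists m. forall n. (~C(k) & C(r) | C(m) | ~C(n))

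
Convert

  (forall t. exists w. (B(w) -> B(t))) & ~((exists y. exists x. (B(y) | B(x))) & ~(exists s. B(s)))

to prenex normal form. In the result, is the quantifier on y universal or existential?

First replace A → B with ¬A ∨ B.
  (forall t. exists w. (~B(w) | B(t))) & ~((exists y. exists x. (B(y) | B(x))) & ~(exists s. B(s)))
Move each ¬ inward, flipping quantifiers it crosses:
  (forall t. exists w. (~B(w) | B(t))) & ((forall y. forall x. (~B(y) & ~B(x))) | (exists s. B(s)))
Extract every quantifier outward, since the variables are now distinct and don't occur free across branches:
  forall t. exists w. forall y. forall x. exists s. ((~B(w) | B(t)) & (~B(y) & ~B(x) | B(s)))
The quantifier exists y sits under an odd number of negations (counting the antecedent side of each →), so it flips to forall y.

universal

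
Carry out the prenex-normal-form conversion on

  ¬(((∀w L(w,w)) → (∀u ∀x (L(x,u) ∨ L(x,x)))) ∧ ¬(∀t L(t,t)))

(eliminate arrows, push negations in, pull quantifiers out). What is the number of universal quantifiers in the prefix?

Rewrite implications/biconditionals: A → B as ¬A ∨ B.
  ¬((¬(∀w L(w,w)) ∨ (∀u ∀x (L(x,u) ∨ L(x,x)))) ∧ ¬(∀t L(t,t)))
Move each ¬ inward, flipping quantifiers it crosses:
  (∀w L(w,w)) ∧ (∃u ∃x (¬L(x,u) ∧ ¬L(x,x))) ∨ (∀t L(t,t))
Extract every quantifier outward, since the variables are now distinct and don't occur free across branches:
  ∀w ∃u ∃x ∀t (L(w,w) ∧ ¬L(x,u) ∧ ¬L(x,x) ∨ L(t,t))
The prefix is ∀w ∃u ∃x ∀t: 2 universal, 2 existential.

2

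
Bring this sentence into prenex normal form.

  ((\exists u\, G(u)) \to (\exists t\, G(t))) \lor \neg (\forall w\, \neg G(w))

\forall u\, \exists t\, \exists w\, (\neg G(u) \lor G(t) \lor G(w))

Rewrite implications/biconditionals: A → B as ¬A ∨ B.
  \neg (\exists u\, G(u)) \lor (\exists t\, G(t)) \lor \neg (\forall w\, \neg G(w))
Move each ¬ inward, flipping quantifiers it crosses:
  (\forall u\, \neg G(u)) \lor (\exists t\, G(t)) \lor (\exists w\, G(w))
All bound variables are already distinct, so no renaming is needed.
Pull the quantifiers to the front (each side's bound variable is not free in the other side):
  \forall u\, \exists t\, \exists w\, (\neg G(u) \lor G(t) \lor G(w))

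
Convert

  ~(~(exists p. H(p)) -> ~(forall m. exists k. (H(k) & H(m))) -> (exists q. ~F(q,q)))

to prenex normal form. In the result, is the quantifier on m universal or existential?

existential

Rewrite implications/biconditionals: A → B as ¬A ∨ B.
  ~(~~(exists p. H(p)) | ~~(forall m. exists k. (H(k) & H(m))) | (exists q. ~F(q,q)))
Drive negations inward (¬∀x A ≡ ∃x ¬A, ¬∃x A ≡ ∀x ¬A, De Morgan for ∧/∨):
  (forall p. ~H(p)) & (exists m. forall k. (~H(k) | ~H(m))) & (forall q. F(q,q))
Finally move all quantifiers to the prefix:
  forall p. exists m. forall k. forall q. (~H(p) & (~H(k) | ~H(m)) & F(q,q))
The quantifier forall m sits under an odd number of negations (counting the antecedent side of each →), so it flips to exists m.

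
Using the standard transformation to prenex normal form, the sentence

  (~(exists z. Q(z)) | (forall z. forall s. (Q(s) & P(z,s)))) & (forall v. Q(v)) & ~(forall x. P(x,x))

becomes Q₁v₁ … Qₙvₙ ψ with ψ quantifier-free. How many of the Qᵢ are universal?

Drive negations inward (¬∀x A ≡ ∃x ¬A, ¬∃x A ≡ ∀x ¬A, De Morgan for ∧/∨):
  ((forall z. ~Q(z)) | (forall z. forall s. (Q(s) & P(z,s)))) & (forall v. Q(v)) & (exists x. ~P(x,x))
Rename bound variables to avoid capture: z↦u1.
  ((forall z. ~Q(z)) | (forall u1. forall s. (Q(s) & P(u1,s)))) & (forall v. Q(v)) & (exists x. ~P(x,x))
Finally move all quantifiers to the prefix:
  forall z. forall u1. forall s. forall v. exists x. ((~Q(z) | Q(s) & P(u1,s)) & Q(v) & ~P(x,x))
The prefix is forall z forall u1 forall s forall v exists x: 4 universal, 1 existential.

4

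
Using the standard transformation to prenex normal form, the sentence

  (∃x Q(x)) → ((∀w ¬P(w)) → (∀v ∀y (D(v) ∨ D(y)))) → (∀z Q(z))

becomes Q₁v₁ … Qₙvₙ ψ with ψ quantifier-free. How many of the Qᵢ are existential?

2

Eliminate → and ↔ using ¬ and ∨.
  ¬(∃x Q(x)) ∨ ¬(¬(∀w ¬P(w)) ∨ (∀v ∀y (D(v) ∨ D(y)))) ∨ (∀z Q(z))
Push ¬ through the quantifiers and connectives to reach negation normal form:
  (∀x ¬Q(x)) ∨ (∀w ¬P(w)) ∧ (∃v ∃y (¬D(v) ∧ ¬D(y))) ∨ (∀z Q(z))
All bound variables are already distinct, so no renaming is needed.
Finally move all quantifiers to the prefix:
  ∀x ∀w ∃v ∃y ∀z (¬Q(x) ∨ ¬P(w) ∧ ¬D(v) ∧ ¬D(y) ∨ Q(z))
The prefix is ∀x ∀w ∃v ∃y ∀z: 3 universal, 2 existential.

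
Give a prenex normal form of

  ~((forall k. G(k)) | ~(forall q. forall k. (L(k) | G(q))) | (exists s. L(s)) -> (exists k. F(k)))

Rewrite implications/biconditionals: A → B as ¬A ∨ B.
  ~(~((forall k. G(k)) | ~(forall q. forall k. (L(k) | G(q))) | (exists s. L(s))) | (exists k. F(k)))
Move each ¬ inward, flipping quantifiers it crosses:
  ((forall k. G(k)) | (exists q. exists k. (~L(k) & ~G(q))) | (exists s. L(s))) & (forall k. ~F(k))
Give each quantifier a distinct variable: k↦v1, k↦v.
  ((forall k. G(k)) | (exists q. exists v1. (~L(v1) & ~G(q))) | (exists s. L(s))) & (forall v. ~F(v))
Finally move all quantifiers to the prefix:
  forall k. exists q. exists v1. exists s. forall v. ((G(k) | ~L(v1) & ~G(q) | L(s)) & ~F(v))

forall k. exists q. exists v1. exists s. forall v. ((G(k) | ~L(v1) & ~G(q) | L(s)) & ~F(v))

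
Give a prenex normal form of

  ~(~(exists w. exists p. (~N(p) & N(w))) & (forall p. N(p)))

Move each ¬ inward, flipping quantifiers it crosses:
  (exists w. exists p. (~N(p) & N(w))) | (exists p. ~N(p))
Rename bound variables to avoid capture: p↦y.
  (exists w. exists p. (~N(p) & N(w))) | (exists y. ~N(y))
Extract every quantifier outward, since the variables are now distinct and don't occur free across branches:
  exists w. exists p. exists y. (~N(p) & N(w) | ~N(y))

exists w. exists p. exists y. (~N(p) & N(w) | ~N(y))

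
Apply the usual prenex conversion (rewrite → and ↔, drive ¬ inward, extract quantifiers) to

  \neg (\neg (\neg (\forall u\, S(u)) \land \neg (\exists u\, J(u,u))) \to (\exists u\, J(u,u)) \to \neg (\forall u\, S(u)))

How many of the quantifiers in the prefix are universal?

First replace A → B with ¬A ∨ B.
  \neg (\neg \neg (\neg (\forall u\, S(u)) \land \neg (\exists u\, J(u,u))) \lor \neg (\exists u\, J(u,u)) \lor \neg (\forall u\, S(u)))
Drive negations inward (¬∀x A ≡ ∃x ¬A, ¬∃x A ≡ ∀x ¬A, De Morgan for ∧/∨):
  ((\forall u\, S(u)) \lor (\exists u\, J(u,u))) \land (\exists u\, J(u,u)) \land (\forall u\, S(u))
Standardize variables apart so no two quantifiers bind the same name: u↦t, u↦r, u↦s.
  ((\forall u\, S(u)) \lor (\exists t\, J(t,t))) \land (\exists r\, J(r,r)) \land (\forall s\, S(s))
Extract every quantifier outward, since the variables are now distinct and don't occur free across branches:
  \forall u\, \exists t\, \exists r\, \forall s\, ((S(u) \lor J(t,t)) \land J(r,r) \land S(s))
The prefix is \forall u \exists t \exists r \forall s: 2 universal, 2 existential.

2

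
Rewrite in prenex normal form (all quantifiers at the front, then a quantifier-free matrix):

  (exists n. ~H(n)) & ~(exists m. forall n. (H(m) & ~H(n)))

Push ¬ through the quantifiers and connectives to reach negation normal form:
  (exists n. ~H(n)) & (forall m. exists n. (~H(m) | H(n)))
Standardize variables apart so no two quantifiers bind the same name: n↦z.
  (exists n. ~H(n)) & (forall m. exists z. (~H(m) | H(z)))
Finally move all quantifiers to the prefix:
  exists n. forall m. exists z. (~H(n) & (~H(m) | H(z)))

exists n. forall m. exists z. (~H(n) & (~H(m) | H(z)))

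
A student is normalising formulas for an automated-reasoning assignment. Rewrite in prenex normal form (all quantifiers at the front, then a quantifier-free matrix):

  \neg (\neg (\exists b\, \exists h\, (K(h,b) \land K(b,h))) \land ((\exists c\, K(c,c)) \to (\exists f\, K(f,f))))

First replace A → B with ¬A ∨ B.
  \neg (\neg (\exists b\, \exists h\, (K(h,b) \land K(b,h))) \land (\neg (\exists c\, K(c,c)) \lor (\exists f\, K(f,f))))
Move each ¬ inward, flipping quantifiers it crosses:
  (\exists b\, \exists h\, (K(h,b) \land K(b,h))) \lor (\exists c\, K(c,c)) \land (\forall f\, \neg K(f,f))
All bound variables are already distinct, so no renaming is needed.
Extract every quantifier outward, since the variables are now distinct and don't occur free across branches:
  \exists b\, \exists h\, \exists c\, \forall f\, (K(h,b) \land K(b,h) \lor K(c,c) \land \neg K(f,f))

\exists b\, \exists h\, \exists c\, \forall f\, (K(h,b) \land K(b,h) \lor K(c,c) \land \neg K(f,f))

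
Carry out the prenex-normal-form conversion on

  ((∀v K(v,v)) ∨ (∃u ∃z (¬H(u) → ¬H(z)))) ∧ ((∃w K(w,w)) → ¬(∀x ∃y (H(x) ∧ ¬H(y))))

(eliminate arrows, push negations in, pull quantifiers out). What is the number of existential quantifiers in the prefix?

Rewrite implications/biconditionals: A → B as ¬A ∨ B.
  ((∀v K(v,v)) ∨ (∃u ∃z (¬¬H(u) ∨ ¬H(z)))) ∧ (¬(∃w K(w,w)) ∨ ¬(∀x ∃y (H(x) ∧ ¬H(y))))
Push ¬ through the quantifiers and connectives to reach negation normal form:
  ((∀v K(v,v)) ∨ (∃u ∃z (H(u) ∨ ¬H(z)))) ∧ ((∀w ¬K(w,w)) ∨ (∃x ∀y (¬H(x) ∨ H(y))))
Pull the quantifiers to the front (each side's bound variable is not free in the other side):
  ∀v ∃u ∃z ∀w ∃x ∀y ((K(v,v) ∨ H(u) ∨ ¬H(z)) ∧ (¬K(w,w) ∨ ¬H(x) ∨ H(y)))
The prefix is ∀v ∃u ∃z ∀w ∃x ∀y: 3 universal, 3 existential.

3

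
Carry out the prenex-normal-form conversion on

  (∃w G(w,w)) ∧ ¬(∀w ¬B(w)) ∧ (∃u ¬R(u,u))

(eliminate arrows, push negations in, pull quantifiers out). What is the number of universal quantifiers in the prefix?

Move each ¬ inward, flipping quantifiers it crosses:
  (∃w G(w,w)) ∧ (∃w B(w)) ∧ (∃u ¬R(u,u))
Standardize variables apart so no two quantifiers bind the same name: w↦v1.
  (∃w G(w,w)) ∧ (∃v1 B(v1)) ∧ (∃u ¬R(u,u))
Extract every quantifier outward, since the variables are now distinct and don't occur free across branches:
  ∃w ∃v1 ∃u (G(w,w) ∧ B(v1) ∧ ¬R(u,u))
The prefix is ∃w ∃v1 ∃u: 0 universal, 3 existential.

0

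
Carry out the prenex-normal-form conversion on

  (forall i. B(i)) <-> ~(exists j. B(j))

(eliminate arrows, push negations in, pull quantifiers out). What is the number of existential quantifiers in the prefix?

2

Rewrite implications/biconditionals: A → B as ¬A ∨ B; A ↔ B as (¬A ∨ B) ∧ (¬B ∨ A).
  (~(forall i. B(i)) | ~(exists j. B(j))) & (~~(exists j. B(j)) | (forall i. B(i)))
Move each ¬ inward, flipping quantifiers it crosses:
  ((exists i. ~B(i)) | (forall j. ~B(j))) & ((exists j. B(j)) | (forall i. B(i)))
Rename bound variables to avoid capture: j↦v1, i↦q.
  ((exists i. ~B(i)) | (forall j. ~B(j))) & ((exists v1. B(v1)) | (forall q. B(q)))
Extract every quantifier outward, since the variables are now distinct and don't occur free across branches:
  exists i. forall j. exists v1. forall q. ((~B(i) | ~B(j)) & (B(v1) | B(q)))
The prefix is exists i forall j exists v1 forall q: 2 universal, 2 existential.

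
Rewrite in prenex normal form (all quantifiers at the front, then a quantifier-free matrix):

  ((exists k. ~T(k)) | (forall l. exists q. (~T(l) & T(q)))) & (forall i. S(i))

exists k. forall l. exists q. forall i. ((~T(k) | ~T(l) & T(q)) & S(i))

All bound variables are already distinct, so no renaming is needed.
Finally move all quantifiers to the prefix:
  exists k. forall l. exists q. forall i. ((~T(k) | ~T(l) & T(q)) & S(i))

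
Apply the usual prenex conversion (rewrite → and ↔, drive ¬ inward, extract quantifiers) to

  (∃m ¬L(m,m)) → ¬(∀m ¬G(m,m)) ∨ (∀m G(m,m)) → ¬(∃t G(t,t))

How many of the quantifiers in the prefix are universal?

3

First replace A → B with ¬A ∨ B.
  ¬(∃m ¬L(m,m)) ∨ ¬(¬(∀m ¬G(m,m)) ∨ (∀m G(m,m))) ∨ ¬(∃t G(t,t))
Drive negations inward (¬∀x A ≡ ∃x ¬A, ¬∃x A ≡ ∀x ¬A, De Morgan for ∧/∨):
  (∀m L(m,m)) ∨ (∀m ¬G(m,m)) ∧ (∃m ¬G(m,m)) ∨ (∀t ¬G(t,t))
Standardize variables apart so no two quantifiers bind the same name: m↦b, m↦w.
  (∀m L(m,m)) ∨ (∀b ¬G(b,b)) ∧ (∃w ¬G(w,w)) ∨ (∀t ¬G(t,t))
Finally move all quantifiers to the prefix:
  ∀m ∀b ∃w ∀t (L(m,m) ∨ ¬G(b,b) ∧ ¬G(w,w) ∨ ¬G(t,t))
The prefix is ∀m ∀b ∃w ∀t: 3 universal, 1 existential.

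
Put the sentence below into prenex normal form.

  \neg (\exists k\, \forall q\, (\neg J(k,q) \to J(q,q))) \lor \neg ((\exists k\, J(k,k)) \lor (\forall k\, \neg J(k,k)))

First replace A → B with ¬A ∨ B.
  \neg (\exists k\, \forall q\, (\neg \neg J(k,q) \lor J(q,q))) \lor \neg ((\exists k\, J(k,k)) \lor (\forall k\, \neg J(k,k)))
Move each ¬ inward, flipping quantifiers it crosses:
  (\forall k\, \exists q\, (\neg J(k,q) \land \neg J(q,q))) \lor (\forall k\, \neg J(k,k)) \land (\exists k\, J(k,k))
Rename bound variables to avoid capture: k↦y, k↦x.
  (\forall k\, \exists q\, (\neg J(k,q) \land \neg J(q,q))) \lor (\forall y\, \neg J(y,y)) \land (\exists x\, J(x,x))
Extract every quantifier outward, since the variables are now distinct and don't occur free across branches:
  \forall k\, \exists q\, \forall y\, \exists x\, (\neg J(k,q) \land \neg J(q,q) \lor \neg J(y,y) \land J(x,x))

\forall k\, \exists q\, \forall y\, \exists x\, (\neg J(k,q) \land \neg J(q,q) \lor \neg J(y,y) \land J(x,x))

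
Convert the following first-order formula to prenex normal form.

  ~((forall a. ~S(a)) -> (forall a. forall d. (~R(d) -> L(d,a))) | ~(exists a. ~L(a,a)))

forall a. exists x1. exists d. exists q. (~S(a) & ~R(d) & ~L(d,x1) & ~L(q,q))

Eliminate → and ↔ using ¬ and ∨.
  ~(~(forall a. ~S(a)) | (forall a. forall d. (~~R(d) | L(d,a))) | ~(exists a. ~L(a,a)))
Move each ¬ inward, flipping quantifiers it crosses:
  (forall a. ~S(a)) & (exists a. exists d. (~R(d) & ~L(d,a))) & (exists a. ~L(a,a))
Standardize variables apart so no two quantifiers bind the same name: a↦x1, a↦q.
  (forall a. ~S(a)) & (exists x1. exists d. (~R(d) & ~L(d,x1))) & (exists q. ~L(q,q))
Extract every quantifier outward, since the variables are now distinct and don't occur free across branches:
  forall a. exists x1. exists d. exists q. (~S(a) & ~R(d) & ~L(d,x1) & ~L(q,q))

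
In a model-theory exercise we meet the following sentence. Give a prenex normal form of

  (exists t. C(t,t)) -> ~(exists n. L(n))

First replace A → B with ¬A ∨ B.
  ~(exists t. C(t,t)) | ~(exists n. L(n))
Drive negations inward (¬∀x A ≡ ∃x ¬A, ¬∃x A ≡ ∀x ¬A, De Morgan for ∧/∨):
  (forall t. ~C(t,t)) | (forall n. ~L(n))
All bound variables are already distinct, so no renaming is needed.
Extract every quantifier outward, since the variables are now distinct and don't occur free across branches:
  forall t. forall n. (~C(t,t) | ~L(n))

forall t. forall n. (~C(t,t) | ~L(n))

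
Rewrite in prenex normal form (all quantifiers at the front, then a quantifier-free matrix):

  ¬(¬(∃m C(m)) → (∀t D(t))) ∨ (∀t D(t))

∀m ∃t ∀a (¬C(m) ∧ ¬D(t) ∨ D(a))

Rewrite implications/biconditionals: A → B as ¬A ∨ B.
  ¬(¬¬(∃m C(m)) ∨ (∀t D(t))) ∨ (∀t D(t))
Move each ¬ inward, flipping quantifiers it crosses:
  (∀m ¬C(m)) ∧ (∃t ¬D(t)) ∨ (∀t D(t))
Rename bound variables to avoid capture: t↦a.
  (∀m ¬C(m)) ∧ (∃t ¬D(t)) ∨ (∀a D(a))
Pull the quantifiers to the front (each side's bound variable is not free in the other side):
  ∀m ∃t ∀a (¬C(m) ∧ ¬D(t) ∨ D(a))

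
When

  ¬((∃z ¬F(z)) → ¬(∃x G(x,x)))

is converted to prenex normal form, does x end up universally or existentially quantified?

existential

Rewrite implications/biconditionals: A → B as ¬A ∨ B.
  ¬(¬(∃z ¬F(z)) ∨ ¬(∃x G(x,x)))
Drive negations inward (¬∀x A ≡ ∃x ¬A, ¬∃x A ≡ ∀x ¬A, De Morgan for ∧/∨):
  (∃z ¬F(z)) ∧ (∃x G(x,x))
All bound variables are already distinct, so no renaming is needed.
Finally move all quantifiers to the prefix:
  ∃z ∃x (¬F(z) ∧ G(x,x))
The quantifier ∃x sits under an even number of negations (counting the antecedent side of each →), so it remains existential.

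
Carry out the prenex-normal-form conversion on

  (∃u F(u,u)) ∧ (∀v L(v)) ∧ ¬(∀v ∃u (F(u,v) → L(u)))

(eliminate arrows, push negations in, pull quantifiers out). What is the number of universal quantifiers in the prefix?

2

First replace A → B with ¬A ∨ B.
  (∃u F(u,u)) ∧ (∀v L(v)) ∧ ¬(∀v ∃u (¬F(u,v) ∨ L(u)))
Move each ¬ inward, flipping quantifiers it crosses:
  (∃u F(u,u)) ∧ (∀v L(v)) ∧ (∃v ∀u (F(u,v) ∧ ¬L(u)))
Rename bound variables to avoid capture: v↦w, u↦c.
  (∃u F(u,u)) ∧ (∀v L(v)) ∧ (∃w ∀c (F(c,w) ∧ ¬L(c)))
Finally move all quantifiers to the prefix:
  ∃u ∀v ∃w ∀c (F(u,u) ∧ L(v) ∧ F(c,w) ∧ ¬L(c))
The prefix is ∃u ∀v ∃w ∀c: 2 universal, 2 existential.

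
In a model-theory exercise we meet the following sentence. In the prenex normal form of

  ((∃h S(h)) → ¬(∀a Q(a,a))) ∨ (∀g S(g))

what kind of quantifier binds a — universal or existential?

Eliminate → and ↔ using ¬ and ∨.
  ¬(∃h S(h)) ∨ ¬(∀a Q(a,a)) ∨ (∀g S(g))
Drive negations inward (¬∀x A ≡ ∃x ¬A, ¬∃x A ≡ ∀x ¬A, De Morgan for ∧/∨):
  (∀h ¬S(h)) ∨ (∃a ¬Q(a,a)) ∨ (∀g S(g))
Extract every quantifier outward, since the variables are now distinct and don't occur free across branches:
  ∀h ∃a ∀g (¬S(h) ∨ ¬Q(a,a) ∨ S(g))
The quantifier ∀a sits under an odd number of negations (counting the antecedent side of each →), so it flips to ∃a.

existential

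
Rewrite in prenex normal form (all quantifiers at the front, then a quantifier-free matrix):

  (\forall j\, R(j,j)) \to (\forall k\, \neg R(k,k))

Eliminate → and ↔ using ¬ and ∨.
  \neg (\forall j\, R(j,j)) \lor (\forall k\, \neg R(k,k))
Push ¬ through the quantifiers and connectives to reach negation normal form:
  (\exists j\, \neg R(j,j)) \lor (\forall k\, \neg R(k,k))
All bound variables are already distinct, so no renaming is needed.
Finally move all quantifiers to the prefix:
  \exists j\, \forall k\, (\neg R(j,j) \lor \neg R(k,k))

\exists j\, \forall k\, (\neg R(j,j) \lor \neg R(k,k))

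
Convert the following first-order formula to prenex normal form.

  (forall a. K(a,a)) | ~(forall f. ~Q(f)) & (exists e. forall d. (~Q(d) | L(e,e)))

forall a. exists f. exists e. forall d. (K(a,a) | Q(f) & (~Q(d) | L(e,e)))

Move each ¬ inward, flipping quantifiers it crosses:
  (forall a. K(a,a)) | (exists f. Q(f)) & (exists e. forall d. (~Q(d) | L(e,e)))
All bound variables are already distinct, so no renaming is needed.
Pull the quantifiers to the front (each side's bound variable is not free in the other side):
  forall a. exists f. exists e. forall d. (K(a,a) | Q(f) & (~Q(d) | L(e,e)))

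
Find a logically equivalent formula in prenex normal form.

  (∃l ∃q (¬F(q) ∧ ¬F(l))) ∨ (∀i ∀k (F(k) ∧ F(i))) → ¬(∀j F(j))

∀l ∀q ∃i ∃k ∃j ((F(q) ∨ F(l)) ∧ (¬F(k) ∨ ¬F(i)) ∨ ¬F(j))

First replace A → B with ¬A ∨ B.
  ¬((∃l ∃q (¬F(q) ∧ ¬F(l))) ∨ (∀i ∀k (F(k) ∧ F(i)))) ∨ ¬(∀j F(j))
Move each ¬ inward, flipping quantifiers it crosses:
  (∀l ∀q (F(q) ∨ F(l))) ∧ (∃i ∃k (¬F(k) ∨ ¬F(i))) ∨ (∃j ¬F(j))
Extract every quantifier outward, since the variables are now distinct and don't occur free across branches:
  ∀l ∀q ∃i ∃k ∃j ((F(q) ∨ F(l)) ∧ (¬F(k) ∨ ¬F(i)) ∨ ¬F(j))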